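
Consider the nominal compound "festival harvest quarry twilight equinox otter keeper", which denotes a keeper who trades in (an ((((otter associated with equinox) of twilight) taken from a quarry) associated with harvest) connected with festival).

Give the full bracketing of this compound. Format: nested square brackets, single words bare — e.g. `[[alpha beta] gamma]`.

[[festival [harvest [quarry [twilight [equinox otter]]]]] keeper]

Overall it is a kind of keeper; the modifier is "festival harvest quarry twilight equinox otter".
"festival harvest quarry twilight equinox otter" → head "otter" (specifically "harvest quarry twilight equinox otter"), modifier "festival".
"harvest quarry twilight equinox otter" → head "otter" (specifically "quarry twilight equinox otter"), modifier "harvest".
"quarry twilight equinox otter" → head "otter" (specifically "twilight equinox otter"), modifier "quarry".
"twilight equinox otter" → head "otter" (specifically "equinox otter"), modifier "twilight".
"equinox otter" → head "otter", modifier "equinox".
Assembled: [[festival [harvest [quarry [twilight [equinox otter]]]]] keeper].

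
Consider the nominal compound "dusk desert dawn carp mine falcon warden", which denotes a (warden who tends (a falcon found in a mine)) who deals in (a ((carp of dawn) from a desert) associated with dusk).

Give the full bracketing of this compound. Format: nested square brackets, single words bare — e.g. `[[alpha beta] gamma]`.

The outermost head in the paraphrase is "warden" (specifically "mine falcon warden"), modified by "dusk desert dawn carp".
Within "dusk desert dawn carp", the head is "carp" (specifically "desert dawn carp") and the modifier is "dusk".
Within "desert dawn carp", the head is "carp" (specifically "dawn carp") and the modifier is "desert".
Within "dawn carp", the head is "carp" and the modifier is "dawn".
Within "mine falcon warden", the head is "warden" and the modifier is "mine falcon".
Within "mine falcon", the head is "falcon" and the modifier is "mine".
Assembled: [[dusk [desert [dawn carp]]] [[mine falcon] warden]].

[[dusk [desert [dawn carp]]] [[mine falcon] warden]]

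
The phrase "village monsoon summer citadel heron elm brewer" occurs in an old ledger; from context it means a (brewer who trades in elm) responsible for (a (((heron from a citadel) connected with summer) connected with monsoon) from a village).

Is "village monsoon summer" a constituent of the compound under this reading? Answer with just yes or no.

The top-level split is [village monsoon summer citadel heron] [elm brewer]; the full structure is [[village [monsoon [summer [citadel heron]]]] [elm brewer]].
"village monsoon summer" straddles a constituent boundary, so it is not a single unit.

no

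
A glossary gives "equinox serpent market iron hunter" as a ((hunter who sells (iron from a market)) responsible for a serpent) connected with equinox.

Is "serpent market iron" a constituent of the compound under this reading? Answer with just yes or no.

no

The top-level split is [equinox] [serpent market iron hunter]; the full structure is [equinox [serpent [[market iron] hunter]]].
"serpent market iron" straddles a constituent boundary, so it is not a single unit.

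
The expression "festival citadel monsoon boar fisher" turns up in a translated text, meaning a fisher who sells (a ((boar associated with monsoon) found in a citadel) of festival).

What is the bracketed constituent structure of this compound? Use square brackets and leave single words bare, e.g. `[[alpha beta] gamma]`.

The outermost head in the paraphrase is "fisher", modified by "festival citadel monsoon boar".
"festival citadel monsoon boar" → head "boar" (specifically "citadel monsoon boar"), modifier "festival".
"citadel monsoon boar" → head "boar" (specifically "monsoon boar"), modifier "citadel".
"monsoon boar" → head "boar", modifier "monsoon".
So the structure is [[festival [citadel [monsoon boar]]] fisher].

[[festival [citadel [monsoon boar]]] fisher]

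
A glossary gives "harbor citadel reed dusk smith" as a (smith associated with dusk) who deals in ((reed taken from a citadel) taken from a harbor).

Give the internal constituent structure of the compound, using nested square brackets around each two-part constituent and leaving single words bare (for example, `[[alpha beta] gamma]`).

[[harbor [citadel reed]] [dusk smith]]

At the top level: head "smith" (specifically "dusk smith"); modifier "harbor citadel reed".
"harbor citadel reed" → head "reed" (specifically "citadel reed"), modifier "harbor".
"citadel reed" → head "reed", modifier "citadel".
"dusk smith" → head "smith", modifier "dusk".
Assembled: [[harbor [citadel reed]] [dusk smith]].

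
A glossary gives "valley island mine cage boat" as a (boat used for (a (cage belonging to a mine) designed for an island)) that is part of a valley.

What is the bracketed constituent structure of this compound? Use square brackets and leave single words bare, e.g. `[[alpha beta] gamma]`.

The outermost head in the paraphrase is "boat" (specifically "island mine cage boat"), modified by "valley".
"island mine cage boat" → head "boat", modifier "island mine cage".
"island mine cage" → head "cage" (specifically "mine cage"), modifier "island".
"mine cage" → head "cage", modifier "mine".
Putting it together: [valley [[island [mine cage]] boat]].

[valley [[island [mine cage]] boat]]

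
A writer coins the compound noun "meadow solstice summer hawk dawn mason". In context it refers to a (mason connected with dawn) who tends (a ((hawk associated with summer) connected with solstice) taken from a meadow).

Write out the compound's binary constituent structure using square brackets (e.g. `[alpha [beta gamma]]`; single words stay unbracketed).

[[meadow [solstice [summer hawk]]] [dawn mason]]

Whole compound: head "mason" (specifically "dawn mason"), modifier "meadow solstice summer hawk".
"meadow solstice summer hawk" → head "hawk" (specifically "solstice summer hawk"), modifier "meadow".
"solstice summer hawk" → head "hawk" (specifically "summer hawk"), modifier "solstice".
"summer hawk" → head "hawk", modifier "summer".
"dawn mason" → head "mason", modifier "dawn".
So the structure is [[meadow [solstice [summer hawk]]] [dawn mason]].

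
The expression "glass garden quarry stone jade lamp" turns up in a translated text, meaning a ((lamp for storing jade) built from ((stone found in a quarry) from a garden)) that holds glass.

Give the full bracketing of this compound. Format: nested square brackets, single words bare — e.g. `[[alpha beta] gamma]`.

The outermost head in the paraphrase is "lamp" (specifically "garden quarry stone jade lamp"), modified by "glass".
Inside "garden quarry stone jade lamp": head "lamp" (specifically "jade lamp"), modifier "garden quarry stone".
Inside "garden quarry stone": head "stone" (specifically "quarry stone"), modifier "garden".
Inside "quarry stone": head "stone", modifier "quarry".
Inside "jade lamp": head "lamp", modifier "jade".
Assembled: [glass [[garden [quarry stone]] [jade lamp]]].

[glass [[garden [quarry stone]] [jade lamp]]]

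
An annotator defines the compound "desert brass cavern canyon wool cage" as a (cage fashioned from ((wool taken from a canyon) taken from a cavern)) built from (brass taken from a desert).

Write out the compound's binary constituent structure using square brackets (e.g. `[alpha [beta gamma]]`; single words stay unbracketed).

[[desert brass] [[cavern [canyon wool]] cage]]

The outermost head in the paraphrase is "cage" (specifically "cavern canyon wool cage"), modified by "desert brass".
Inside "desert brass": head "brass", modifier "desert".
Inside "cavern canyon wool cage": head "cage", modifier "cavern canyon wool".
Inside "cavern canyon wool": head "wool" (specifically "canyon wool"), modifier "cavern".
Inside "canyon wool": head "wool", modifier "canyon".
Putting it together: [[desert brass] [[cavern [canyon wool]] cage]].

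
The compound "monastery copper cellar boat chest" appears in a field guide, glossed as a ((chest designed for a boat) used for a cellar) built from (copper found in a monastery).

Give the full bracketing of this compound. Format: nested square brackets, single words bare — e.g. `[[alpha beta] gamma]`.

[[monastery copper] [cellar [boat chest]]]

Overall it is a kind of chest (specifically "cellar boat chest"); the modifier is "monastery copper".
"monastery copper" → head "copper", modifier "monastery".
"cellar boat chest" → head "chest" (specifically "boat chest"), modifier "cellar".
"boat chest" → head "chest", modifier "boat".
Assembled: [[monastery copper] [cellar [boat chest]]].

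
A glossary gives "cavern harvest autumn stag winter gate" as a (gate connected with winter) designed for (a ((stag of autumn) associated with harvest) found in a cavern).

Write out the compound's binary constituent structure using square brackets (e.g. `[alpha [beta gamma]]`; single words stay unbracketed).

[[cavern [harvest [autumn stag]]] [winter gate]]

At the top level: head "gate" (specifically "winter gate"); modifier "cavern harvest autumn stag".
Inside "cavern harvest autumn stag": head "stag" (specifically "harvest autumn stag"), modifier "cavern".
Inside "harvest autumn stag": head "stag" (specifically "autumn stag"), modifier "harvest".
Inside "autumn stag": head "stag", modifier "autumn".
Inside "winter gate": head "gate", modifier "winter".
Assembled: [[cavern [harvest [autumn stag]]] [winter gate]].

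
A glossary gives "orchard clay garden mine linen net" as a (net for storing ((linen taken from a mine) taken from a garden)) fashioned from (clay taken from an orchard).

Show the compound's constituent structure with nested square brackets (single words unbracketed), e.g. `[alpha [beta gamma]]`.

[[orchard clay] [[garden [mine linen]] net]]

Whole compound: head "net" (specifically "garden mine linen net"), modifier "orchard clay".
Within "orchard clay", the head is "clay" and the modifier is "orchard".
Within "garden mine linen net", the head is "net" and the modifier is "garden mine linen".
Within "garden mine linen", the head is "linen" (specifically "mine linen") and the modifier is "garden".
Within "mine linen", the head is "linen" and the modifier is "mine".
Assembled: [[orchard clay] [[garden [mine linen]] net]].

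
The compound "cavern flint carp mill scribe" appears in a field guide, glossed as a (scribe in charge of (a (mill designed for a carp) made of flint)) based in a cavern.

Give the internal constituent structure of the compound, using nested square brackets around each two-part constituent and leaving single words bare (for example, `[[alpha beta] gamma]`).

[cavern [[flint [carp mill]] scribe]]

Overall it is a kind of scribe (specifically "flint carp mill scribe"); the modifier is "cavern".
"flint carp mill scribe" → head "scribe", modifier "flint carp mill".
"flint carp mill" → head "mill" (specifically "carp mill"), modifier "flint".
"carp mill" → head "mill", modifier "carp".
Putting it together: [cavern [[flint [carp mill]] scribe]].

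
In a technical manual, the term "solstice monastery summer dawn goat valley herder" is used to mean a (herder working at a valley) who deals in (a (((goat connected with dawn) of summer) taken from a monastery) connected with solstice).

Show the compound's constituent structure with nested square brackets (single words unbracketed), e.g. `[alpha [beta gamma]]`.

[[solstice [monastery [summer [dawn goat]]]] [valley herder]]

The outermost head in the paraphrase is "herder" (specifically "valley herder"), modified by "solstice monastery summer dawn goat".
Inside "solstice monastery summer dawn goat": head "goat" (specifically "monastery summer dawn goat"), modifier "solstice".
Inside "monastery summer dawn goat": head "goat" (specifically "summer dawn goat"), modifier "monastery".
Inside "summer dawn goat": head "goat" (specifically "dawn goat"), modifier "summer".
Inside "dawn goat": head "goat", modifier "dawn".
Inside "valley herder": head "herder", modifier "valley".
Putting it together: [[solstice [monastery [summer [dawn goat]]]] [valley herder]].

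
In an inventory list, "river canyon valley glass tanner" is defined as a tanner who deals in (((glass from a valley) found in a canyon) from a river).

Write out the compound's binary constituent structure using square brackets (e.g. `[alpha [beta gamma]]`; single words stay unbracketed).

[[river [canyon [valley glass]]] tanner]

The outermost head in the paraphrase is "tanner", modified by "river canyon valley glass".
Inside "river canyon valley glass": head "glass" (specifically "canyon valley glass"), modifier "river".
Inside "canyon valley glass": head "glass" (specifically "valley glass"), modifier "canyon".
Inside "valley glass": head "glass", modifier "valley".
Putting it together: [[river [canyon [valley glass]]] tanner].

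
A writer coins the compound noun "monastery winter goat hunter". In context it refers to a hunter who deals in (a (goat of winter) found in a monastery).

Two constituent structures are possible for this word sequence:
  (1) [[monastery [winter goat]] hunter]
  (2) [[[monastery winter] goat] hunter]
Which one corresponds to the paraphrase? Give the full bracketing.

[[monastery [winter goat]] hunter]

The paraphrase's head is the "hunter" part ("hunter"); its modifier is "monastery winter goat".
That top-level split, carried through the inner groups, gives [[monastery [winter goat]] hunter].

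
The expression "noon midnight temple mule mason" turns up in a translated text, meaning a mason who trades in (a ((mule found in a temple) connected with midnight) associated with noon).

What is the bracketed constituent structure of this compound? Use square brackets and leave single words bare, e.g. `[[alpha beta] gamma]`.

The outermost head in the paraphrase is "mason", modified by "noon midnight temple mule".
Inside "noon midnight temple mule": head "mule" (specifically "midnight temple mule"), modifier "noon".
Inside "midnight temple mule": head "mule" (specifically "temple mule"), modifier "midnight".
Inside "temple mule": head "mule", modifier "temple".
Putting it together: [[noon [midnight [temple mule]]] mason].

[[noon [midnight [temple mule]]] mason]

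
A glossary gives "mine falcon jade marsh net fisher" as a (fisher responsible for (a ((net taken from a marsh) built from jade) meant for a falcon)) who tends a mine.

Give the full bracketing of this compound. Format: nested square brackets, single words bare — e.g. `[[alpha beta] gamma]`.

Overall it is a kind of fisher (specifically "falcon jade marsh net fisher"); the modifier is "mine".
"falcon jade marsh net fisher" → head "fisher", modifier "falcon jade marsh net".
"falcon jade marsh net" → head "net" (specifically "jade marsh net"), modifier "falcon".
"jade marsh net" → head "net" (specifically "marsh net"), modifier "jade".
"marsh net" → head "net", modifier "marsh".
Assembled: [mine [[falcon [jade [marsh net]]] fisher]].

[mine [[falcon [jade [marsh net]]] fisher]]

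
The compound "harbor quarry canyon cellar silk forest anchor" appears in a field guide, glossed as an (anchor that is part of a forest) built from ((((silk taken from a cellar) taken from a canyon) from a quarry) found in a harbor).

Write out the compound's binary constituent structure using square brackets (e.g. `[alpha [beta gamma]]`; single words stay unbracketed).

Overall it is a kind of anchor (specifically "forest anchor"); the modifier is "harbor quarry canyon cellar silk".
Inside "harbor quarry canyon cellar silk": head "silk" (specifically "quarry canyon cellar silk"), modifier "harbor".
Inside "quarry canyon cellar silk": head "silk" (specifically "canyon cellar silk"), modifier "quarry".
Inside "canyon cellar silk": head "silk" (specifically "cellar silk"), modifier "canyon".
Inside "cellar silk": head "silk", modifier "cellar".
Inside "forest anchor": head "anchor", modifier "forest".
So the structure is [[harbor [quarry [canyon [cellar silk]]]] [forest anchor]].

[[harbor [quarry [canyon [cellar silk]]]] [forest anchor]]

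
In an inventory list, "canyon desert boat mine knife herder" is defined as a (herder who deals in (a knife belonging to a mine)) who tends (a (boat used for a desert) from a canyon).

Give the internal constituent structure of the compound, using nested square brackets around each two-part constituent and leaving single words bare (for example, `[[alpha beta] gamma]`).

[[canyon [desert boat]] [[mine knife] herder]]

Whole compound: head "herder" (specifically "mine knife herder"), modifier "canyon desert boat".
"canyon desert boat" → head "boat" (specifically "desert boat"), modifier "canyon".
"desert boat" → head "boat", modifier "desert".
"mine knife herder" → head "herder", modifier "mine knife".
"mine knife" → head "knife", modifier "mine".
So the structure is [[canyon [desert boat]] [[mine knife] herder]].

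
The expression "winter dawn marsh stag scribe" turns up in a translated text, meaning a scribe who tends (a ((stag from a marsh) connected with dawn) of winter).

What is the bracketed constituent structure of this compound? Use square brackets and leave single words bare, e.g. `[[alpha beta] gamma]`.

The outermost head in the paraphrase is "scribe", modified by "winter dawn marsh stag".
"winter dawn marsh stag" → head "stag" (specifically "dawn marsh stag"), modifier "winter".
"dawn marsh stag" → head "stag" (specifically "marsh stag"), modifier "dawn".
"marsh stag" → head "stag", modifier "marsh".
Putting it together: [[winter [dawn [marsh stag]]] scribe].

[[winter [dawn [marsh stag]]] scribe]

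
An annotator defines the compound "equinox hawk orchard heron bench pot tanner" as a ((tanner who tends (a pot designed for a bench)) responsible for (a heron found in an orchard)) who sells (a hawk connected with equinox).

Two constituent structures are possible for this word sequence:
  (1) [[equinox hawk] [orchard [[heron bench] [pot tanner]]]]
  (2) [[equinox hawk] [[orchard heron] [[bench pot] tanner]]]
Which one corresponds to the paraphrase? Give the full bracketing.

[[equinox hawk] [[orchard heron] [[bench pot] tanner]]]

The paraphrase's head is the "tanner" part ("orchard heron bench pot tanner"); its modifier is "equinox hawk".
That top-level split, carried through the inner groups, gives [[equinox hawk] [[orchard heron] [[bench pot] tanner]]].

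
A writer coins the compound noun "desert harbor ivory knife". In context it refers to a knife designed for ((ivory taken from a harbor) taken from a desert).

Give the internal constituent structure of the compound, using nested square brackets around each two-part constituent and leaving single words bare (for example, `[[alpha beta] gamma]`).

Whole compound: head "knife", modifier "desert harbor ivory".
Within "desert harbor ivory", the head is "ivory" (specifically "harbor ivory") and the modifier is "desert".
Within "harbor ivory", the head is "ivory" and the modifier is "harbor".
So the structure is [[desert [harbor ivory]] knife].

[[desert [harbor ivory]] knife]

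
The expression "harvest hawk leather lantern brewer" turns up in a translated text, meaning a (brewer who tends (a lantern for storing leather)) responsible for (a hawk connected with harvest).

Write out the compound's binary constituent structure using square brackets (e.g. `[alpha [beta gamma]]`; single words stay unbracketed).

[[harvest hawk] [[leather lantern] brewer]]

Whole compound: head "brewer" (specifically "leather lantern brewer"), modifier "harvest hawk".
"harvest hawk" → head "hawk", modifier "harvest".
"leather lantern brewer" → head "brewer", modifier "leather lantern".
"leather lantern" → head "lantern", modifier "leather".
So the structure is [[harvest hawk] [[leather lantern] brewer]].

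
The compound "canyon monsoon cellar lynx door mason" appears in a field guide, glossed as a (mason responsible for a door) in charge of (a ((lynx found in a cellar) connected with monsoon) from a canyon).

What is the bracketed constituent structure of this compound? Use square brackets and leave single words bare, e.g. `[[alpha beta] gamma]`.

[[canyon [monsoon [cellar lynx]]] [door mason]]

The outermost head in the paraphrase is "mason" (specifically "door mason"), modified by "canyon monsoon cellar lynx".
Within "canyon monsoon cellar lynx", the head is "lynx" (specifically "monsoon cellar lynx") and the modifier is "canyon".
Within "monsoon cellar lynx", the head is "lynx" (specifically "cellar lynx") and the modifier is "monsoon".
Within "cellar lynx", the head is "lynx" and the modifier is "cellar".
Within "door mason", the head is "mason" and the modifier is "door".
Assembled: [[canyon [monsoon [cellar lynx]]] [door mason]].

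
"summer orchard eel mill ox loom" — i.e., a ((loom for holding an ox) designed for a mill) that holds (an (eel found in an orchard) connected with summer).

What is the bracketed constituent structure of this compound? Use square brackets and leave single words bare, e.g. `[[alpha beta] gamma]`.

Overall it is a kind of loom (specifically "mill ox loom"); the modifier is "summer orchard eel".
"summer orchard eel" → head "eel" (specifically "orchard eel"), modifier "summer".
"orchard eel" → head "eel", modifier "orchard".
"mill ox loom" → head "loom" (specifically "ox loom"), modifier "mill".
"ox loom" → head "loom", modifier "ox".
So the structure is [[summer [orchard eel]] [mill [ox loom]]].

[[summer [orchard eel]] [mill [ox loom]]]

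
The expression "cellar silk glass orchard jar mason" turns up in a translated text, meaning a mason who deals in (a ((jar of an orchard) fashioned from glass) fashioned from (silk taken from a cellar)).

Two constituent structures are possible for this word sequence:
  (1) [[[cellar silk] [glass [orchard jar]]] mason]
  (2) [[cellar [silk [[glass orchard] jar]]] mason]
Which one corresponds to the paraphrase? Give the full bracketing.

[[[cellar silk] [glass [orchard jar]]] mason]

The paraphrase's head is the "mason" part ("mason"); its modifier is "cellar silk glass orchard jar".
That top-level split, carried through the inner groups, gives [[[cellar silk] [glass [orchard jar]]] mason].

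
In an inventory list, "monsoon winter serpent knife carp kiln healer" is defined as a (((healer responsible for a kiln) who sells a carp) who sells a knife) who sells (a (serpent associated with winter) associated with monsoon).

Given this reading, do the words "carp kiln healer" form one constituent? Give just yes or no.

The paraphrase groups the words so that "carp kiln healer" is one unit: it corresponds to a single parenthesized sub-phrase.
The full structure is [[monsoon [winter serpent]] [knife [carp [kiln healer]]]], in which [carp kiln healer] is a constituent.

yes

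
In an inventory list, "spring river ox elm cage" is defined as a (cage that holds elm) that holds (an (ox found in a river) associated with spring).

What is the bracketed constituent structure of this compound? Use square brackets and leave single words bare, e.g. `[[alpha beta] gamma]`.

Overall it is a kind of cage (specifically "elm cage"); the modifier is "spring river ox".
"spring river ox" → head "ox" (specifically "river ox"), modifier "spring".
"river ox" → head "ox", modifier "river".
"elm cage" → head "cage", modifier "elm".
Putting it together: [[spring [river ox]] [elm cage]].

[[spring [river ox]] [elm cage]]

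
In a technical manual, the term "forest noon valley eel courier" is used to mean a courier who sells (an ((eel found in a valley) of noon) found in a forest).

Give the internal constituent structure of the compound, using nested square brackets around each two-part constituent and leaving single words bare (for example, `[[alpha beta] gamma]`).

Overall it is a kind of courier; the modifier is "forest noon valley eel".
Inside "forest noon valley eel": head "eel" (specifically "noon valley eel"), modifier "forest".
Inside "noon valley eel": head "eel" (specifically "valley eel"), modifier "noon".
Inside "valley eel": head "eel", modifier "valley".
Putting it together: [[forest [noon [valley eel]]] courier].

[[forest [noon [valley eel]]] courier]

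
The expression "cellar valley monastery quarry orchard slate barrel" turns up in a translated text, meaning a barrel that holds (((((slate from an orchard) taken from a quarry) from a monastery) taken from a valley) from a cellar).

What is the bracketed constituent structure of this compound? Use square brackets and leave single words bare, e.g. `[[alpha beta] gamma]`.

[[cellar [valley [monastery [quarry [orchard slate]]]]] barrel]

Whole compound: head "barrel", modifier "cellar valley monastery quarry orchard slate".
Within "cellar valley monastery quarry orchard slate", the head is "slate" (specifically "valley monastery quarry orchard slate") and the modifier is "cellar".
Within "valley monastery quarry orchard slate", the head is "slate" (specifically "monastery quarry orchard slate") and the modifier is "valley".
Within "monastery quarry orchard slate", the head is "slate" (specifically "quarry orchard slate") and the modifier is "monastery".
Within "quarry orchard slate", the head is "slate" (specifically "orchard slate") and the modifier is "quarry".
Within "orchard slate", the head is "slate" and the modifier is "orchard".
So the structure is [[cellar [valley [monastery [quarry [orchard slate]]]]] barrel].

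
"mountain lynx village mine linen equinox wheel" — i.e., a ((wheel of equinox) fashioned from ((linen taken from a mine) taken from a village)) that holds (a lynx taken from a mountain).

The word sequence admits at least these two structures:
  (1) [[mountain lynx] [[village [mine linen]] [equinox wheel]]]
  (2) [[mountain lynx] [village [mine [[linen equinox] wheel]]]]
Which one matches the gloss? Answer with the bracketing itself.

The paraphrase's head is the "wheel" part ("village mine linen equinox wheel"); its modifier is "mountain lynx".
That top-level split, carried through the inner groups, gives [[mountain lynx] [[village [mine linen]] [equinox wheel]]].

[[mountain lynx] [[village [mine linen]] [equinox wheel]]]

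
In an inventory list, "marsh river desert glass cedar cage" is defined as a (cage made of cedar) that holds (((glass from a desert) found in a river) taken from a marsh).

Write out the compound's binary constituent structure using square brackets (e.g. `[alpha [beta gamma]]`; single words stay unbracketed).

[[marsh [river [desert glass]]] [cedar cage]]

Whole compound: head "cage" (specifically "cedar cage"), modifier "marsh river desert glass".
Inside "marsh river desert glass": head "glass" (specifically "river desert glass"), modifier "marsh".
Inside "river desert glass": head "glass" (specifically "desert glass"), modifier "river".
Inside "desert glass": head "glass", modifier "desert".
Inside "cedar cage": head "cage", modifier "cedar".
Assembled: [[marsh [river [desert glass]]] [cedar cage]].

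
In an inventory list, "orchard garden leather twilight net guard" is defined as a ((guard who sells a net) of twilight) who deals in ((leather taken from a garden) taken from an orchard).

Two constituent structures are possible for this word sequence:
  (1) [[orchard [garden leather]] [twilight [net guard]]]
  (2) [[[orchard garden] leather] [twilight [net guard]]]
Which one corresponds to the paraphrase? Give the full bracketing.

[[orchard [garden leather]] [twilight [net guard]]]

The paraphrase's head is the "guard" part ("twilight net guard"); its modifier is "orchard garden leather".
That top-level split, carried through the inner groups, gives [[orchard [garden leather]] [twilight [net guard]]].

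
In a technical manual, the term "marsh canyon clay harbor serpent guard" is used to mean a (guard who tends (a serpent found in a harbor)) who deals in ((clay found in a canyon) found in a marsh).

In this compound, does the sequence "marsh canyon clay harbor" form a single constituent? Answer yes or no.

The top-level split is [marsh canyon clay] [harbor serpent guard]; the full structure is [[marsh [canyon clay]] [[harbor serpent] guard]].
"marsh canyon clay harbor" straddles a constituent boundary, so it is not a single unit.

no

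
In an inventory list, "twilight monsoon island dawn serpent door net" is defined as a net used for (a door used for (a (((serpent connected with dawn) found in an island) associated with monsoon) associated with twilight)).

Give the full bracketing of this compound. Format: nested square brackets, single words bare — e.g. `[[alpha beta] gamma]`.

The outermost head in the paraphrase is "net", modified by "twilight monsoon island dawn serpent door".
"twilight monsoon island dawn serpent door" → head "door", modifier "twilight monsoon island dawn serpent".
"twilight monsoon island dawn serpent" → head "serpent" (specifically "monsoon island dawn serpent"), modifier "twilight".
"monsoon island dawn serpent" → head "serpent" (specifically "island dawn serpent"), modifier "monsoon".
"island dawn serpent" → head "serpent" (specifically "dawn serpent"), modifier "island".
"dawn serpent" → head "serpent", modifier "dawn".
So the structure is [[[twilight [monsoon [island [dawn serpent]]]] door] net].

[[[twilight [monsoon [island [dawn serpent]]]] door] net]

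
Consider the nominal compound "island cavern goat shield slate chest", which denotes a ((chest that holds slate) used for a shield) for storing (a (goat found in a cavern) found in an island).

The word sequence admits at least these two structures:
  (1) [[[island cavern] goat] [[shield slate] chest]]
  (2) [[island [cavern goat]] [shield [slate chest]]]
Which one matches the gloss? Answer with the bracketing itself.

[[island [cavern goat]] [shield [slate chest]]]

The paraphrase's head is the "chest" part ("shield slate chest"); its modifier is "island cavern goat".
That top-level split, carried through the inner groups, gives [[island [cavern goat]] [shield [slate chest]]].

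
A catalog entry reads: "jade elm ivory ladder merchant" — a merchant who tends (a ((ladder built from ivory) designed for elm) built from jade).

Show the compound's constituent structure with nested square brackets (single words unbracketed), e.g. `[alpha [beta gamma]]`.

Whole compound: head "merchant", modifier "jade elm ivory ladder".
"jade elm ivory ladder" → head "ladder" (specifically "elm ivory ladder"), modifier "jade".
"elm ivory ladder" → head "ladder" (specifically "ivory ladder"), modifier "elm".
"ivory ladder" → head "ladder", modifier "ivory".
So the structure is [[jade [elm [ivory ladder]]] merchant].

[[jade [elm [ivory ladder]]] merchant]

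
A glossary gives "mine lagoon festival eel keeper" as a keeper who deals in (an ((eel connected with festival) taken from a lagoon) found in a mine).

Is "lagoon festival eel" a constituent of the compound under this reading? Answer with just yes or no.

yes

The paraphrase groups the words so that "lagoon festival eel" is one unit: it corresponds to a single parenthesized sub-phrase.
The full structure is [[mine [lagoon [festival eel]]] keeper], in which [lagoon festival eel] is a constituent.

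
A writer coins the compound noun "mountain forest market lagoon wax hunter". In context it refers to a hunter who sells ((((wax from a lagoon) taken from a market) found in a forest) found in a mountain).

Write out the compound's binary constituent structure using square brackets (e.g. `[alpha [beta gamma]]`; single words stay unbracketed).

Whole compound: head "hunter", modifier "mountain forest market lagoon wax".
Inside "mountain forest market lagoon wax": head "wax" (specifically "forest market lagoon wax"), modifier "mountain".
Inside "forest market lagoon wax": head "wax" (specifically "market lagoon wax"), modifier "forest".
Inside "market lagoon wax": head "wax" (specifically "lagoon wax"), modifier "market".
Inside "lagoon wax": head "wax", modifier "lagoon".
So the structure is [[mountain [forest [market [lagoon wax]]]] hunter].

[[mountain [forest [market [lagoon wax]]]] hunter]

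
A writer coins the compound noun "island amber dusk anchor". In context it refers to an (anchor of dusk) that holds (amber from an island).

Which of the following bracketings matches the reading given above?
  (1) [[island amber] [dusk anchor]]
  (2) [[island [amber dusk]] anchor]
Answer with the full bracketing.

The paraphrase's head is the "anchor" part ("dusk anchor"); its modifier is "island amber".
That top-level split, carried through the inner groups, gives [[island amber] [dusk anchor]].

[[island amber] [dusk anchor]]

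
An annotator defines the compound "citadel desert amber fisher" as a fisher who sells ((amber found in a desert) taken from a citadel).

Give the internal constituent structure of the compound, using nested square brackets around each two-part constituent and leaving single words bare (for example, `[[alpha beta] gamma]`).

At the top level: head "fisher"; modifier "citadel desert amber".
Inside "citadel desert amber": head "amber" (specifically "desert amber"), modifier "citadel".
Inside "desert amber": head "amber", modifier "desert".
Assembled: [[citadel [desert amber]] fisher].

[[citadel [desert amber]] fisher]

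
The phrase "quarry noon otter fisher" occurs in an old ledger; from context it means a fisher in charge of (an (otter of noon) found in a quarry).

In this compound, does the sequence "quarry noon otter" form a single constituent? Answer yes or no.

The paraphrase groups the words so that "quarry noon otter" is one unit: it corresponds to a single parenthesized sub-phrase.
The full structure is [[quarry [noon otter]] fisher], in which [quarry noon otter] is a constituent.

yes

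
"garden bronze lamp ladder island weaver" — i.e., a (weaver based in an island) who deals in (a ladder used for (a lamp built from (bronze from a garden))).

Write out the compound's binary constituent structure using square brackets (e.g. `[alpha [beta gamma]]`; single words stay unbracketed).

[[[[garden bronze] lamp] ladder] [island weaver]]

Whole compound: head "weaver" (specifically "island weaver"), modifier "garden bronze lamp ladder".
Within "garden bronze lamp ladder", the head is "ladder" and the modifier is "garden bronze lamp".
Within "garden bronze lamp", the head is "lamp" and the modifier is "garden bronze".
Within "garden bronze", the head is "bronze" and the modifier is "garden".
Within "island weaver", the head is "weaver" and the modifier is "island".
So the structure is [[[[garden bronze] lamp] ladder] [island weaver]].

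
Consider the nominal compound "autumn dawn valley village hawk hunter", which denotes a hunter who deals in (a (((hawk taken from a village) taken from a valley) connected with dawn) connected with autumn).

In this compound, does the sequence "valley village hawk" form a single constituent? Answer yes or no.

yes

The paraphrase groups the words so that "valley village hawk" is one unit: it corresponds to a single parenthesized sub-phrase.
The full structure is [[autumn [dawn [valley [village hawk]]]] hunter], in which [valley village hawk] is a constituent.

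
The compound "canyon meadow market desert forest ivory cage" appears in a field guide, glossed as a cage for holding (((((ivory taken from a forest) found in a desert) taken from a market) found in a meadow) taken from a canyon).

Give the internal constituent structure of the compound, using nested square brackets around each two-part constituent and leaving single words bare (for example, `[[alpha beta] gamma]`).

[[canyon [meadow [market [desert [forest ivory]]]]] cage]

Whole compound: head "cage", modifier "canyon meadow market desert forest ivory".
Within "canyon meadow market desert forest ivory", the head is "ivory" (specifically "meadow market desert forest ivory") and the modifier is "canyon".
Within "meadow market desert forest ivory", the head is "ivory" (specifically "market desert forest ivory") and the modifier is "meadow".
Within "market desert forest ivory", the head is "ivory" (specifically "desert forest ivory") and the modifier is "market".
Within "desert forest ivory", the head is "ivory" (specifically "forest ivory") and the modifier is "desert".
Within "forest ivory", the head is "ivory" and the modifier is "forest".
Putting it together: [[canyon [meadow [market [desert [forest ivory]]]]] cage].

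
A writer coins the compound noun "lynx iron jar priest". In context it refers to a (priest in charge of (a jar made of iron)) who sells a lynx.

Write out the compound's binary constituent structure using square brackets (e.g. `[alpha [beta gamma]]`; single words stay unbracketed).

Overall it is a kind of priest (specifically "iron jar priest"); the modifier is "lynx".
Within "iron jar priest", the head is "priest" and the modifier is "iron jar".
Within "iron jar", the head is "jar" and the modifier is "iron".
Assembled: [lynx [[iron jar] priest]].

[lynx [[iron jar] priest]]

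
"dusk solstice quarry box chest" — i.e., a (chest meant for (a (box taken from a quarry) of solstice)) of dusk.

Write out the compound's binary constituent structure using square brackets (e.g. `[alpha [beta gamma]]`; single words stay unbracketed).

The outermost head in the paraphrase is "chest" (specifically "solstice quarry box chest"), modified by "dusk".
Within "solstice quarry box chest", the head is "chest" and the modifier is "solstice quarry box".
Within "solstice quarry box", the head is "box" (specifically "quarry box") and the modifier is "solstice".
Within "quarry box", the head is "box" and the modifier is "quarry".
Putting it together: [dusk [[solstice [quarry box]] chest]].

[dusk [[solstice [quarry box]] chest]]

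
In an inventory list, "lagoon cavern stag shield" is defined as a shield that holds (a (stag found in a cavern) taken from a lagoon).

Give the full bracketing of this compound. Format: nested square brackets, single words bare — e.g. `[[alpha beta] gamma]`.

[[lagoon [cavern stag]] shield]

Overall it is a kind of shield; the modifier is "lagoon cavern stag".
Within "lagoon cavern stag", the head is "stag" (specifically "cavern stag") and the modifier is "lagoon".
Within "cavern stag", the head is "stag" and the modifier is "cavern".
Putting it together: [[lagoon [cavern stag]] shield].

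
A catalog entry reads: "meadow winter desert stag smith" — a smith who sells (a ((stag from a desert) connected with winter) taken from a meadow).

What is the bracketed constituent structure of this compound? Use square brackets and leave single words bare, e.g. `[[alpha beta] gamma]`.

[[meadow [winter [desert stag]]] smith]

Overall it is a kind of smith; the modifier is "meadow winter desert stag".
"meadow winter desert stag" → head "stag" (specifically "winter desert stag"), modifier "meadow".
"winter desert stag" → head "stag" (specifically "desert stag"), modifier "winter".
"desert stag" → head "stag", modifier "desert".
So the structure is [[meadow [winter [desert stag]]] smith].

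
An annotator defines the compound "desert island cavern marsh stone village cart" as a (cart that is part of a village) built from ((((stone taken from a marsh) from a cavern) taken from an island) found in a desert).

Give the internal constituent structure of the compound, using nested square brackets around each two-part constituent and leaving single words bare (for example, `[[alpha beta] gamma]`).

The outermost head in the paraphrase is "cart" (specifically "village cart"), modified by "desert island cavern marsh stone".
Within "desert island cavern marsh stone", the head is "stone" (specifically "island cavern marsh stone") and the modifier is "desert".
Within "island cavern marsh stone", the head is "stone" (specifically "cavern marsh stone") and the modifier is "island".
Within "cavern marsh stone", the head is "stone" (specifically "marsh stone") and the modifier is "cavern".
Within "marsh stone", the head is "stone" and the modifier is "marsh".
Within "village cart", the head is "cart" and the modifier is "village".
Assembled: [[desert [island [cavern [marsh stone]]]] [village cart]].

[[desert [island [cavern [marsh stone]]]] [village cart]]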